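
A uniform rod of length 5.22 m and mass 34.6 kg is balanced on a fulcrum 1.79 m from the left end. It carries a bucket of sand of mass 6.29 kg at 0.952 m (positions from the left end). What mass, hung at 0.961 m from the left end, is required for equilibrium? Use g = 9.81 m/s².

About the fulcrum (at 1.79 m from the left end):
Beam weight: 34.6 × 9.81 = 339.4 N down at 2.61 m → arm 0.82 m, τ = 339.4 × 0.82 = 278.3 N·m clockwise.
Bucket of sand: 6.29 × 9.81 = 61.7 N down at 0.952 m → arm 0.838 m, τ = 61.7 × 0.838 = 51.7 N·m counterclockwise.
Net moment of known loads = 226.6 N·m clockwise.
An unknown mass m at 0.961 m has arm 0.829 m; its moment is m·g·0.829 counterclockwise.
Setting net torque to zero: m × 9.81 × 0.829 = 226.6 → m = 226.6 / (9.81 × 0.829) = 27.9 kg.

m ≈ 27.9 kg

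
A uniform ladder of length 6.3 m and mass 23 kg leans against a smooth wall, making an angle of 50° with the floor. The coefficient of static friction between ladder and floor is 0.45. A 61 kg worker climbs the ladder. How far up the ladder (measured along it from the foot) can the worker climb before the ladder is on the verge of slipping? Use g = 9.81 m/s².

Take moments about the foot of the ladder.
Ladder weight 23×9.81 = 225.6 N acts at 3.15 m along the ladder; its horizontal arm is 3.15·cos50° = 2.025 m → τ = 456.8 N·m clockwise.
Worker weight 61×9.81 = 598.4 N at distance d → arm d·cos50° → τ = 598.4·d·0.6428 clockwise.
Wall normal N at the top has arm L sinθ = 4.826 m counterclockwise, so Στ = 0 gives N·4.826 = 456.8 + 384.7·d.
ΣFy = 0 ⇒ N_floor = 824 N, so the maximum friction is μ_s·N_floor = 0.45×824 = 370.8 N. ΣFx = 0 ⇒ N_wall = f, so at the slipping point N = 370.8 N.
Substituting: 370.8×4.826 = 456.8 + 384.7·d ⇒ d = (1789 − 456.8) / 384.7 = 3.46 m.

d ≈ 3.46 m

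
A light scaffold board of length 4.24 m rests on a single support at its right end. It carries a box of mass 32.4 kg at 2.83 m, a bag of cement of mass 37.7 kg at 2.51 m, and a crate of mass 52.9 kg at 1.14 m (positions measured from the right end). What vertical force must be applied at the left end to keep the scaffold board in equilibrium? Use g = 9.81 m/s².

Take moments about the right end.
Box: 32.4 × 9.81 = 317.8 N down at 2.83 m → arm 2.83 m, τ = 317.8 × 2.83 = 899.4 N·m counterclockwise.
Bag of cement: 37.7 × 9.81 = 369.8 N down at 2.51 m → arm 2.51 m, τ = 369.8 × 2.51 = 928.2 N·m counterclockwise.
Crate: 52.9 × 9.81 = 518.9 N down at 1.14 m → arm 1.14 m, τ = 518.9 × 1.14 = 591.5 N·m counterclockwise.
Net moment of the loads = 2419 N·m counterclockwise.
The upward force F acts at the left end, arm 4.24 m, giving F × 4.24 clockwise.
Setting net torque to zero: F × 4.24 = 2419 → F = 2419 / 4.24 = 571 N.

F ≈ 571 N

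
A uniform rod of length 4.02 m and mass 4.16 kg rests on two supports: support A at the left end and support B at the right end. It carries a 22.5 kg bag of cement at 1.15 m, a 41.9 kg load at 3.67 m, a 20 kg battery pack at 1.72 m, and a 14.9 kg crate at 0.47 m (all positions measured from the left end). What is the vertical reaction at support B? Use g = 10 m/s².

R_B ≈ 571 N

Take moments about support A.
Beam weight: 4.16 × 10 = 41.6 N down at 2.01 m → arm 2.01 m, τ = 41.6 × 2.01 = 83.62 N·m clockwise.
Bag of cement: 22.5 × 10 = 225 N down at 1.15 m → arm 1.15 m, τ = 225 × 1.15 = 258.8 N·m clockwise.
Load: 41.9 × 10 = 419 N down at 3.67 m → arm 3.67 m, τ = 419 × 3.67 = 1538 N·m clockwise.
Battery pack: 20 × 10 = 200 N down at 1.72 m → arm 1.72 m, τ = 200 × 1.72 = 344 N·m clockwise.
Crate: 14.9 × 10 = 149 N down at 0.47 m → arm 0.47 m, τ = 149 × 0.47 = 70.03 N·m clockwise.
Net load moment about support A = 2294 N·m clockwise.
Reaction R at support B is upward at 4.02 m, arm 4.02 m → moment R × 4.02 counterclockwise.
Balancing moments: R × 4.02 = 2294, giving R = 571 N.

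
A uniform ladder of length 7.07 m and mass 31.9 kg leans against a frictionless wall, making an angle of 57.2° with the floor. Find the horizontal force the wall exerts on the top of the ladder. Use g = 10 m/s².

N_wall ≈ 103 N

Take moments about the foot of the ladder.
Ladder weight 31.9×10 = 319 N acts at 3.535 m along the ladder; its horizontal arm is 3.535·cos57.2° = 1.915 m → τ = 610.9 N·m clockwise.
Wall normal N acts horizontally at the top; its moment arm is the height L sinθ = 7.07·sin57.2° = 5.943 m, counterclockwise.
For rotational equilibrium, N × 5.943 = 610.9, so N = 103 N.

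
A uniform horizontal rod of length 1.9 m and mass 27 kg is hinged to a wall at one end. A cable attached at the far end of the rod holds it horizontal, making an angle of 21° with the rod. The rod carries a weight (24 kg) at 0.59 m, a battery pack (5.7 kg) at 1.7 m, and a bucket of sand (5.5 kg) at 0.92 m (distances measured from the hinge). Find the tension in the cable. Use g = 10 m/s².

T ≈ 801 N

Choose the hinge as the axis so the unknown hinge reaction has zero arm there.
Beam weight: 27 × 10 = 270 N down at 0.95 m → arm 0.95 m, τ = 270 × 0.95 = 256.5 N·m clockwise.
Weight: 24 × 10 = 240 N down at 0.59 m → arm 0.59 m, τ = 240 × 0.59 = 141.6 N·m clockwise.
Battery pack: 5.7 × 10 = 57 N down at 1.7 m → arm 1.7 m, τ = 57 × 1.7 = 96.9 N·m clockwise.
Bucket of sand: 5.5 × 10 = 55 N down at 0.92 m → arm 0.92 m, τ = 55 × 0.92 = 50.6 N·m clockwise.
Total clockwise load moment = 545.6 N·m.
The cable tension T acts at 1.9 m; only its component perpendicular to the rod, T sinθ, produces torque. sin 21° = 0.3584.
Setting net torque to zero: T × 1.9 × 0.3584 = 545.6 → T = 545.6 / 0.681 = 801 N.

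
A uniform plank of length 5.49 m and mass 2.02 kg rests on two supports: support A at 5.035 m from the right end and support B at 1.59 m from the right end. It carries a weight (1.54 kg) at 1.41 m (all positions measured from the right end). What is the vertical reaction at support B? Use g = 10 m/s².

R_B ≈ 29.6 N

Sum moments about support A (its reaction then has zero moment arm).
Beam weight: 2.02 × 10 = 20.2 N down at 2.745 m → arm 2.29 m, τ = 20.2 × 2.29 = 46.26 N·m clockwise.
Weight: 1.54 × 10 = 15.4 N down at 1.41 m → arm 3.625 m, τ = 15.4 × 3.625 = 55.83 N·m clockwise.
Net load moment about support A = 102.1 N·m clockwise.
Reaction R at support B is upward at 1.59 m, arm 3.445 m → moment R × 3.445 counterclockwise.
Setting net torque to zero: R × 3.445 = 102.1 → R = 29.6 N.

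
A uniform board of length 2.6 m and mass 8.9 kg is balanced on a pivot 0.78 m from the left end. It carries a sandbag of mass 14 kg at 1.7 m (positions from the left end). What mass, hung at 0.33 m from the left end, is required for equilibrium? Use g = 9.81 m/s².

m ≈ 38.9 kg

Choose the pivot (at 0.78 m from the left end) as the axis so the support reaction has zero arm there.
Beam weight: 8.9 × 9.81 = 87.31 N down at 1.3 m → arm 0.52 m, τ = 87.31 × 0.52 = 45.4 N·m clockwise.
Sandbag: 14 × 9.81 = 137.3 N down at 1.7 m → arm 0.92 m, τ = 137.3 × 0.92 = 126.3 N·m clockwise.
Net moment of known loads = 171.7 N·m clockwise.
An unknown mass m at 0.33 m has arm 0.45 m; its moment is m·g·0.45 counterclockwise.
Στ = 0 ⇒ m × 9.81 × 0.45 = 171.7 ⇒ m = 171.7 / (9.81 × 0.45) = 38.9 kg.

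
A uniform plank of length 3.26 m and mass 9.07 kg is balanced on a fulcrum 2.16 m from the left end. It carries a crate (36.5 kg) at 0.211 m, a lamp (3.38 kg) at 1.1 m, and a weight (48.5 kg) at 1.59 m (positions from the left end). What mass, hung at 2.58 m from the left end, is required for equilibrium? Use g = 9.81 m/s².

About the fulcrum (at 2.16 m from the left end):
Beam weight: 9.07 × 9.81 = 88.98 N down at 1.63 m → arm 0.53 m, τ = 88.98 × 0.53 = 47.16 N·m counterclockwise.
Crate: 36.5 × 9.81 = 358.1 N down at 0.211 m → arm 1.949 m, τ = 358.1 × 1.949 = 697.9 N·m counterclockwise.
Lamp: 3.38 × 9.81 = 33.16 N down at 1.1 m → arm 1.06 m, τ = 33.16 × 1.06 = 35.15 N·m counterclockwise.
Weight: 48.5 × 9.81 = 475.8 N down at 1.59 m → arm 0.57 m, τ = 475.8 × 0.57 = 271.2 N·m counterclockwise.
Net moment of known loads = 1051 N·m counterclockwise.
An unknown mass m at 2.58 m has arm 0.42 m; its moment is m·g·0.42 clockwise.
For rotational equilibrium, m × 9.81 × 0.42 = 1051, so m = 1051 / (9.81 × 0.42) = 255 kg.

m ≈ 255 kg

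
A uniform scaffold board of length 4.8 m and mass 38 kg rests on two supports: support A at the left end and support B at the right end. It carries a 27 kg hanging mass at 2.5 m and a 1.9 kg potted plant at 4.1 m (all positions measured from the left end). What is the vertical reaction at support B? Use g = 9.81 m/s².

R_B ≈ 340 N

Taking torques about support A:
Beam weight: 38 × 9.81 = 372.8 N down at 2.4 m → arm 2.4 m, τ = 372.8 × 2.4 = 894.7 N·m clockwise.
Hanging mass: 27 × 9.81 = 264.9 N down at 2.5 m → arm 2.5 m, τ = 264.9 × 2.5 = 662.2 N·m clockwise.
Potted plant: 1.9 × 9.81 = 18.64 N down at 4.1 m → arm 4.1 m, τ = 18.64 × 4.1 = 76.42 N·m clockwise.
Net load moment about support A = 1633 N·m clockwise.
Reaction R at support B is upward at 4.8 m, arm 4.8 m → moment R × 4.8 counterclockwise.
Στ = 0 ⇒ R × 4.8 = 1633 ⇒ R = 340 N.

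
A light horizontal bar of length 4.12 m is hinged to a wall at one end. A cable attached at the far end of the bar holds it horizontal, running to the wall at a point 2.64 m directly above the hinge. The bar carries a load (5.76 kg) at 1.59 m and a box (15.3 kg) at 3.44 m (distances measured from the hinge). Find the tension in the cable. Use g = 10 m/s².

Sum moments about the hinge (the unknown hinge reaction has zero arm there).
Load: 5.76 × 10 = 57.6 N down at 1.59 m → arm 1.59 m, τ = 57.6 × 1.59 = 91.58 N·m clockwise.
Box: 15.3 × 10 = 153 N down at 3.44 m → arm 3.44 m, τ = 153 × 3.44 = 526.3 N·m clockwise.
Total clockwise load moment = 617.9 N·m.
The cable tension T acts at 4.12 m; only its component perpendicular to the bar, T sinθ, produces torque. sinθ = h/√(h²+d²) = 2.64/√(2.64²+4.12²) = 0.5395.
For rotational equilibrium, T × 4.12 × 0.5395 = 617.9, so T = 617.9 / 2.223 = 278 N.

T ≈ 278 N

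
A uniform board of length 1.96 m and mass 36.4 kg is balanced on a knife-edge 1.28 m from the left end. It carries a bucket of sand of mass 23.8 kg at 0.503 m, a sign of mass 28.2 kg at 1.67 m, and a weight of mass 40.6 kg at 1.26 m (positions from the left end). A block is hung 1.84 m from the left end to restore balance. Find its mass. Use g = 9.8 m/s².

Take moments about the knife-edge (at 1.28 m from the left end).
Beam weight: 36.4 × 9.8 = 356.7 N down at 0.98 m → arm 0.3 m, τ = 356.7 × 0.3 = 107 N·m counterclockwise.
Bucket of sand: 23.8 × 9.8 = 233.2 N down at 0.503 m → arm 0.777 m, τ = 233.2 × 0.777 = 181.2 N·m counterclockwise.
Sign: 28.2 × 9.8 = 276.4 N down at 1.67 m → arm 0.39 m, τ = 276.4 × 0.39 = 107.8 N·m clockwise.
Weight: 40.6 × 9.8 = 397.9 N down at 1.26 m → arm 0.02 m, τ = 397.9 × 0.02 = 7.958 N·m counterclockwise.
Net moment of known loads = 188.4 N·m counterclockwise.
An unknown mass m at 1.84 m has arm 0.56 m; its moment is m·g·0.56 clockwise.
For rotational equilibrium, m × 9.8 × 0.56 = 188.4, so m = 188.4 / (9.8 × 0.56) = 34.3 kg.

m ≈ 34.3 kg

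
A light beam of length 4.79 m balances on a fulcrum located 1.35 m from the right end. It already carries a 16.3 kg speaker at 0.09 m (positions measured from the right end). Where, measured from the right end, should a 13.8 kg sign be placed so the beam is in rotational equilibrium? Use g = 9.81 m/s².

x ≈ 2.84 m from the right end

Sum moments about the fulcrum (at 1.35 m from the right end) (the support reaction has zero arm there).
Speaker: 16.3 × 9.81 = 159.9 N down at 0.09 m → arm 1.26 m, τ = 159.9 × 1.26 = 201.5 N·m clockwise.
Net moment of existing loads = 201.5 N·m clockwise.
The sign weighs 13.8 × 9.81 = 135.4 N and must supply an equal counterclockwise moment, so its lever arm about the fulcrum is 201.5 / 135.4 = 1.49 m.
That puts it at 1.35 + 1.49 = 2.84 m from the right end.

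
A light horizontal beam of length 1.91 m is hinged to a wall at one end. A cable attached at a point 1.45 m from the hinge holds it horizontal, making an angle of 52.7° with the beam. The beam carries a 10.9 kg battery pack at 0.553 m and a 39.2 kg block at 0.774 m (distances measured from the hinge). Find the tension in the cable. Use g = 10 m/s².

About the hinge:
Battery pack: 10.9 × 10 = 109 N down at 0.553 m → arm 0.553 m, τ = 109 × 0.553 = 60.28 N·m clockwise.
Block: 39.2 × 10 = 392 N down at 0.774 m → arm 0.774 m, τ = 392 × 0.774 = 303.4 N·m clockwise.
Total clockwise load moment = 363.7 N·m.
The cable tension T acts at 1.45 m; only its component perpendicular to the beam, T sinθ, produces torque. sin 52.7° = 0.7955.
Στ = 0 ⇒ T × 1.45 × 0.7955 = 363.7 ⇒ T = 363.7 / 1.153 = 315 N.

T ≈ 315 N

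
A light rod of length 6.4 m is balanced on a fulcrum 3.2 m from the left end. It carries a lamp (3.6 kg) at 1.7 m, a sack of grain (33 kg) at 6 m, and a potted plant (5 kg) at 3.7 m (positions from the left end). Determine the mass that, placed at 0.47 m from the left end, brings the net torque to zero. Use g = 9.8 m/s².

Take moments about the fulcrum (at 3.2 m from the left end).
Lamp: 3.6 × 9.8 = 35.28 N down at 1.7 m → arm 1.5 m, τ = 35.28 × 1.5 = 52.92 N·m counterclockwise.
Sack of grain: 33 × 9.8 = 323.4 N down at 6 m → arm 2.8 m, τ = 323.4 × 2.8 = 905.5 N·m clockwise.
Potted plant: 5 × 9.8 = 49 N down at 3.7 m → arm 0.5 m, τ = 49 × 0.5 = 24.5 N·m clockwise.
Net moment of known loads = 877.1 N·m clockwise.
An unknown mass m at 0.47 m has arm 2.73 m; its moment is m·g·2.73 counterclockwise.
Balancing moments: m × 9.8 × 2.73 = 877.1, giving m = 877.1 / (9.8 × 2.73) = 32.8 kg.

m ≈ 32.8 kg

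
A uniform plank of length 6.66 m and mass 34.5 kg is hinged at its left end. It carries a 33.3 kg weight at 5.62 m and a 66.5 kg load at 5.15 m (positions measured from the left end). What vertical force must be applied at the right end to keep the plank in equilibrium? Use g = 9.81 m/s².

Choose the left end as the axis so the unknown pivot reaction has zero arm there.
Beam weight: 34.5 × 9.81 = 338.4 N down at 3.33 m → arm 3.33 m, τ = 338.4 × 3.33 = 1127 N·m clockwise.
Weight: 33.3 × 9.81 = 326.7 N down at 5.62 m → arm 5.62 m, τ = 326.7 × 5.62 = 1836 N·m clockwise.
Load: 66.5 × 9.81 = 652.4 N down at 5.15 m → arm 5.15 m, τ = 652.4 × 5.15 = 3360 N·m clockwise.
Net moment of the loads = 6323 N·m clockwise.
The upward force F acts at the right end, arm 6.66 m, giving F × 6.66 counterclockwise.
For rotational equilibrium, F × 6.66 = 6323, so F = 6323 / 6.66 = 949 N.

F ≈ 949 N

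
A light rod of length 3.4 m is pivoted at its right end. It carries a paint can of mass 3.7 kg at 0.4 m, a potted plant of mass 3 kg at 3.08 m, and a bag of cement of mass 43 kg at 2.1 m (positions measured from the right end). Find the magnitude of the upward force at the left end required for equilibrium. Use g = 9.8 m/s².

F ≈ 291 N

Choose the right end as the axis so the unknown pivot reaction has zero arm there.
Paint can: 3.7 × 9.8 = 36.26 N down at 0.4 m → arm 0.4 m, τ = 36.26 × 0.4 = 14.5 N·m counterclockwise.
Potted plant: 3 × 9.8 = 29.4 N down at 3.08 m → arm 3.08 m, τ = 29.4 × 3.08 = 90.55 N·m counterclockwise.
Bag of cement: 43 × 9.8 = 421.4 N down at 2.1 m → arm 2.1 m, τ = 421.4 × 2.1 = 884.9 N·m counterclockwise.
Net moment of the loads = 989.9 N·m counterclockwise.
The upward force F acts at the left end, arm 3.4 m, giving F × 3.4 clockwise.
For rotational equilibrium, F × 3.4 = 989.9, so F = 989.9 / 3.4 = 291 N.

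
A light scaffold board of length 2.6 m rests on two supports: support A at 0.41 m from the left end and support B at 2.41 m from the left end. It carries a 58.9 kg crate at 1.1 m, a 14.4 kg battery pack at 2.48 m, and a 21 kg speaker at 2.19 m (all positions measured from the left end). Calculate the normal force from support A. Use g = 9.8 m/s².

Choose support B as the axis so its reaction then has zero moment arm.
Crate: 58.9 × 9.8 = 577.2 N down at 1.1 m → arm 1.31 m, τ = 577.2 × 1.31 = 756.1 N·m counterclockwise.
Battery pack: 14.4 × 9.8 = 141.1 N down at 2.48 m → arm 0.07 m, τ = 141.1 × 0.07 = 9.877 N·m clockwise.
Speaker: 21 × 9.8 = 205.8 N down at 2.19 m → arm 0.22 m, τ = 205.8 × 0.22 = 45.28 N·m counterclockwise.
Net load moment about support B = 791.5 N·m counterclockwise.
Reaction R at support A is upward at 0.41 m, arm 2 m → moment R × 2 clockwise.
Balancing moments: R × 2 = 791.5, giving R = 396 N.

R_A ≈ 396 N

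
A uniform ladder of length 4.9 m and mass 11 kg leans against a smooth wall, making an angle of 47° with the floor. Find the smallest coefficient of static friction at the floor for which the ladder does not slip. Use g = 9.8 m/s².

Choose the foot of the ladder as the axis so the floor normal and friction both act there and drop out.
Ladder weight 11×9.8 = 107.8 N acts at 2.45 m along the ladder; its horizontal arm is 2.45·cos47° = 1.671 m → τ = 180.1 N·m clockwise.
Wall normal N acts horizontally at the top; its moment arm is the height L sinθ = 4.9·sin47° = 3.584 m, counterclockwise.
Στ = 0 ⇒ N × 3.584 = 180.1 ⇒ N = 50.25 N.
ΣFx = 0 ⇒ f = N_wall = 50.25 N. ΣFy = 0 ⇒ N_floor = 107.8 N.
μ_min = f / N_floor = 50.25 / 107.8 = 0.466.

μ_min ≈ 0.466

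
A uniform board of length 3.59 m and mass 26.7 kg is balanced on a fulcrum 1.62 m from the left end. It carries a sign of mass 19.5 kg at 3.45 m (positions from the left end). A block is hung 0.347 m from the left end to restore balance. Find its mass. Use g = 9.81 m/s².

Take moments about the fulcrum (at 1.62 m from the left end).
Beam weight: 26.7 × 9.81 = 261.9 N down at 1.795 m → arm 0.175 m, τ = 261.9 × 0.175 = 45.83 N·m clockwise.
Sign: 19.5 × 9.81 = 191.3 N down at 3.45 m → arm 1.83 m, τ = 191.3 × 1.83 = 350.1 N·m clockwise.
Net moment of known loads = 395.9 N·m clockwise.
An unknown mass m at 0.347 m has arm 1.273 m; its moment is m·g·1.273 counterclockwise.
Στ = 0 ⇒ m × 9.81 × 1.273 = 395.9 ⇒ m = 395.9 / (9.81 × 1.273) = 31.7 kg.

m ≈ 31.7 kg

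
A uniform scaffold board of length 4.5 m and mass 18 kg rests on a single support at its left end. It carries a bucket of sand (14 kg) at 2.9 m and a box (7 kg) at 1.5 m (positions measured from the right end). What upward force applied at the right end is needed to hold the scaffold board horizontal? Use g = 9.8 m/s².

F ≈ 183 N

Sum moments about the left end (the unknown pivot reaction has zero arm there).
Beam weight: 18 × 9.8 = 176.4 N down at 2.25 m → arm 2.25 m, τ = 176.4 × 2.25 = 396.9 N·m clockwise.
Bucket of sand: 14 × 9.8 = 137.2 N down at 2.9 m → arm 1.6 m, τ = 137.2 × 1.6 = 219.5 N·m clockwise.
Box: 7 × 9.8 = 68.6 N down at 1.5 m → arm 3 m, τ = 68.6 × 3 = 205.8 N·m clockwise.
Net moment of the loads = 822.2 N·m clockwise.
The upward force F acts at the right end, arm 4.5 m, giving F × 4.5 counterclockwise.
Στ = 0 ⇒ F × 4.5 = 822.2 ⇒ F = 822.2 / 4.5 = 183 N.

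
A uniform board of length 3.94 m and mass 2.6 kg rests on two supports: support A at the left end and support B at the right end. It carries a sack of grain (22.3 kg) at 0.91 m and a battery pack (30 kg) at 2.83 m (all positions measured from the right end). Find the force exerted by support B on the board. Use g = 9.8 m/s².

About support A:
Beam weight: 2.6 × 9.8 = 25.48 N down at 1.97 m → arm 1.97 m, τ = 25.48 × 1.97 = 50.2 N·m clockwise.
Sack of grain: 22.3 × 9.8 = 218.5 N down at 0.91 m → arm 3.03 m, τ = 218.5 × 3.03 = 662.1 N·m clockwise.
Battery pack: 30 × 9.8 = 294 N down at 2.83 m → arm 1.11 m, τ = 294 × 1.11 = 326.3 N·m clockwise.
Net load moment about support A = 1039 N·m clockwise.
Reaction R at support B is upward at 0 m, arm 3.94 m → moment R × 3.94 counterclockwise.
For rotational equilibrium, R × 3.94 = 1039, so R = 264 N.

R_B ≈ 264 N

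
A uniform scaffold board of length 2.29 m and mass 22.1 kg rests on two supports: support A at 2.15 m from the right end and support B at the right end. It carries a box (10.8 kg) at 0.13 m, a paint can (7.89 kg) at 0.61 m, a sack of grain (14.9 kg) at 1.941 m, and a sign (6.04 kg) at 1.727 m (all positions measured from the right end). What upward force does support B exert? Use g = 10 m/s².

Sum moments about support A (its reaction then has zero moment arm).
Beam weight: 22.1 × 10 = 221 N down at 1.145 m → arm 1.005 m, τ = 221 × 1.005 = 222.1 N·m clockwise.
Box: 10.8 × 10 = 108 N down at 0.13 m → arm 2.02 m, τ = 108 × 2.02 = 218.2 N·m clockwise.
Paint can: 7.89 × 10 = 78.9 N down at 0.61 m → arm 1.54 m, τ = 78.9 × 1.54 = 121.5 N·m clockwise.
Sack of grain: 14.9 × 10 = 149 N down at 1.941 m → arm 0.209 m, τ = 149 × 0.209 = 31.14 N·m clockwise.
Sign: 6.04 × 10 = 60.4 N down at 1.727 m → arm 0.423 m, τ = 60.4 × 0.423 = 25.55 N·m clockwise.
Net load moment about support A = 618.5 N·m clockwise.
Reaction R at support B is upward at 0 m, arm 2.15 m → moment R × 2.15 counterclockwise.
Setting net torque to zero: R × 2.15 = 618.5 → R = 288 N.

R_B ≈ 288 N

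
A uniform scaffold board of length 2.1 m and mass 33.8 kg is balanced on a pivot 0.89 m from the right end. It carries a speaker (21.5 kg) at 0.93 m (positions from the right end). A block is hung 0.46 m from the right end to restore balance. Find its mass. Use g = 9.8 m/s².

m ≈ 14.6 kg

Sum moments about the pivot (at 0.89 m from the right end) (the support reaction has zero arm there).
Beam weight: 33.8 × 9.8 = 331.2 N down at 1.05 m → arm 0.16 m, τ = 331.2 × 0.16 = 52.99 N·m counterclockwise.
Speaker: 21.5 × 9.8 = 210.7 N down at 0.93 m → arm 0.04 m, τ = 210.7 × 0.04 = 8.428 N·m counterclockwise.
Net moment of known loads = 61.42 N·m counterclockwise.
An unknown mass m at 0.46 m has arm 0.43 m; its moment is m·g·0.43 clockwise.
Στ = 0 ⇒ m × 9.8 × 0.43 = 61.42 ⇒ m = 61.42 / (9.8 × 0.43) = 14.6 kg.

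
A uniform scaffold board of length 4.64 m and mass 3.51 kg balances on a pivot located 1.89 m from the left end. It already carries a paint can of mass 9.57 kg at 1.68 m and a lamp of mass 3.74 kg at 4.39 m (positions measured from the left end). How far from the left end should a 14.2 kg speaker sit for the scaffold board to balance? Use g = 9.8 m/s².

About the pivot (at 1.89 m from the left end):
Beam weight: 3.51 × 9.8 = 34.4 N down at 2.32 m → arm 0.43 m, τ = 34.4 × 0.43 = 14.79 N·m clockwise.
Paint can: 9.57 × 9.8 = 93.79 N down at 1.68 m → arm 0.21 m, τ = 93.79 × 0.21 = 19.7 N·m counterclockwise.
Lamp: 3.74 × 9.8 = 36.65 N down at 4.39 m → arm 2.5 m, τ = 36.65 × 2.5 = 91.62 N·m clockwise.
Net moment of existing loads = 86.71 N·m clockwise.
The speaker weighs 14.2 × 9.8 = 139.2 N and must supply an equal counterclockwise moment, so its lever arm about the pivot is 86.71 / 139.2 = 0.623 m.
That puts it at 1.89 − 0.623 = 1.27 m from the left end.

x ≈ 1.27 m from the left end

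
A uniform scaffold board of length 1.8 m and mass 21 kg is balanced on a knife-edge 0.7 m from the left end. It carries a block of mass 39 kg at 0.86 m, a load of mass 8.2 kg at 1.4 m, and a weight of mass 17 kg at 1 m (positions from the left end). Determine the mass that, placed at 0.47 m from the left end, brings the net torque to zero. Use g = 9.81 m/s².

Taking torques about the knife-edge (at 0.7 m from the left end):
Beam weight: 21 × 9.81 = 206 N down at 0.9 m → arm 0.2 m, τ = 206 × 0.2 = 41.2 N·m clockwise.
Block: 39 × 9.81 = 382.6 N down at 0.86 m → arm 0.16 m, τ = 382.6 × 0.16 = 61.22 N·m clockwise.
Load: 8.2 × 9.81 = 80.44 N down at 1.4 m → arm 0.7 m, τ = 80.44 × 0.7 = 56.31 N·m clockwise.
Weight: 17 × 9.81 = 166.8 N down at 1 m → arm 0.3 m, τ = 166.8 × 0.3 = 50.04 N·m clockwise.
Net moment of known loads = 208.8 N·m clockwise.
An unknown mass m at 0.47 m has arm 0.23 m; its moment is m·g·0.23 counterclockwise.
Setting net torque to zero: m × 9.81 × 0.23 = 208.8 → m = 208.8 / (9.81 × 0.23) = 92.5 kg.

m ≈ 92.5 kg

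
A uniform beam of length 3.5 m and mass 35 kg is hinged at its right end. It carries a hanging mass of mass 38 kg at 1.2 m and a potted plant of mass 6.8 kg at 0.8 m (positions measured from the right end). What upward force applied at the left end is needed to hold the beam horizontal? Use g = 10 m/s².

F ≈ 321 N

Choose the right end as the axis so the unknown pivot reaction has zero arm there.
Beam weight: 35 × 10 = 350 N down at 1.75 m → arm 1.75 m, τ = 350 × 1.75 = 612.5 N·m counterclockwise.
Hanging mass: 38 × 10 = 380 N down at 1.2 m → arm 1.2 m, τ = 380 × 1.2 = 456 N·m counterclockwise.
Potted plant: 6.8 × 10 = 68 N down at 0.8 m → arm 0.8 m, τ = 68 × 0.8 = 54.4 N·m counterclockwise.
Net moment of the loads = 1123 N·m counterclockwise.
The upward force F acts at the left end, arm 3.5 m, giving F × 3.5 clockwise.
For rotational equilibrium, F × 3.5 = 1123, so F = 1123 / 3.5 = 321 N.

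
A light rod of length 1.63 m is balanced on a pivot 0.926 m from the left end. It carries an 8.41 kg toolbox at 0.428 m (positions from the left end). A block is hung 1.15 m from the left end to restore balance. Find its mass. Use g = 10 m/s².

m ≈ 18.7 kg

Taking torques about the pivot (at 0.926 m from the left end):
Toolbox: 8.41 × 10 = 84.1 N down at 0.428 m → arm 0.498 m, τ = 84.1 × 0.498 = 41.88 N·m counterclockwise.
Net moment of known loads = 41.88 N·m counterclockwise.
An unknown mass m at 1.15 m has arm 0.224 m; its moment is m·g·0.224 clockwise.
Στ = 0 ⇒ m × 10 × 0.224 = 41.88 ⇒ m = 41.88 / (10 × 0.224) = 18.7 kg.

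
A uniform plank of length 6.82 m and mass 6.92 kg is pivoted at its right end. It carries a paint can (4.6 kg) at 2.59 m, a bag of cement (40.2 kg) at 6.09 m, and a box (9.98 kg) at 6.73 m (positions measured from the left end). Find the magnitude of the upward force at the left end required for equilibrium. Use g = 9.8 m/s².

Take moments about the right end.
Beam weight: 6.92 × 9.8 = 67.82 N down at 3.41 m → arm 3.41 m, τ = 67.82 × 3.41 = 231.3 N·m counterclockwise.
Paint can: 4.6 × 9.8 = 45.08 N down at 2.59 m → arm 4.23 m, τ = 45.08 × 4.23 = 190.7 N·m counterclockwise.
Bag of cement: 40.2 × 9.8 = 394 N down at 6.09 m → arm 0.73 m, τ = 394 × 0.73 = 287.6 N·m counterclockwise.
Box: 9.98 × 9.8 = 97.8 N down at 6.73 m → arm 0.09 m, τ = 97.8 × 0.09 = 8.802 N·m counterclockwise.
Net moment of the loads = 718.4 N·m counterclockwise.
The upward force F acts at the left end, arm 6.82 m, giving F × 6.82 clockwise.
For rotational equilibrium, F × 6.82 = 718.4, so F = 718.4 / 6.82 = 105 N.

F ≈ 105 N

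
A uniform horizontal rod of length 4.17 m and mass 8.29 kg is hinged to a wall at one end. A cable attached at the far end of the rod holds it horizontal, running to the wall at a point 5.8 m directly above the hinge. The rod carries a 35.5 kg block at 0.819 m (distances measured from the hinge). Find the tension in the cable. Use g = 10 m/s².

Choose the hinge as the axis so the unknown hinge reaction has zero arm there.
Beam weight: 8.29 × 10 = 82.9 N down at 2.085 m → arm 2.085 m, τ = 82.9 × 2.085 = 172.8 N·m clockwise.
Block: 35.5 × 10 = 355 N down at 0.819 m → arm 0.819 m, τ = 355 × 0.819 = 290.7 N·m clockwise.
Total clockwise load moment = 463.5 N·m.
The cable tension T acts at 4.17 m; only its component perpendicular to the rod, T sinθ, produces torque. sinθ = h/√(h²+d²) = 5.8/√(5.8²+4.17²) = 0.8119.
Στ = 0 ⇒ T × 4.17 × 0.8119 = 463.5 ⇒ T = 463.5 / 3.386 = 137 N.

T ≈ 137 N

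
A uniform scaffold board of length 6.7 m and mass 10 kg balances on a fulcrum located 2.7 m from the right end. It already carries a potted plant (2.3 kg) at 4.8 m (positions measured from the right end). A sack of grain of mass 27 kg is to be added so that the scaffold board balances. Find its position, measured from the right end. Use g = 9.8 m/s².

x ≈ 2.28 m from the right end

Sum moments about the fulcrum (at 2.7 m from the right end) (the support reaction has zero arm there).
Beam weight: 10 × 9.8 = 98 N down at 3.35 m → arm 0.65 m, τ = 98 × 0.65 = 63.7 N·m counterclockwise.
Potted plant: 2.3 × 9.8 = 22.54 N down at 4.8 m → arm 2.1 m, τ = 22.54 × 2.1 = 47.33 N·m counterclockwise.
Net moment of existing loads = 111 N·m counterclockwise.
The sack of grain weighs 27 × 9.8 = 264.6 N and must supply an equal clockwise moment, so its lever arm about the fulcrum is 111 / 264.6 = 0.42 m.
That puts it at 2.7 − 0.42 = 2.28 m from the right end.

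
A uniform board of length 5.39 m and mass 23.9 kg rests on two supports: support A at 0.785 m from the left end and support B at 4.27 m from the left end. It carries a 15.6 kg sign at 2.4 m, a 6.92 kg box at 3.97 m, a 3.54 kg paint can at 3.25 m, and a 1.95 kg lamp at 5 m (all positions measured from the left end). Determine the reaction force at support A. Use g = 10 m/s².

About support B:
Beam weight: 23.9 × 10 = 239 N down at 2.695 m → arm 1.575 m, τ = 239 × 1.575 = 376.4 N·m counterclockwise.
Sign: 15.6 × 10 = 156 N down at 2.4 m → arm 1.87 m, τ = 156 × 1.87 = 291.7 N·m counterclockwise.
Box: 6.92 × 10 = 69.2 N down at 3.97 m → arm 0.3 m, τ = 69.2 × 0.3 = 20.76 N·m counterclockwise.
Paint can: 3.54 × 10 = 35.4 N down at 3.25 m → arm 1.02 m, τ = 35.4 × 1.02 = 36.11 N·m counterclockwise.
Lamp: 1.95 × 10 = 19.5 N down at 5 m → arm 0.73 m, τ = 19.5 × 0.73 = 14.23 N·m clockwise.
Net load moment about support B = 710.7 N·m counterclockwise.
Reaction R at support A is upward at 0.785 m, arm 3.485 m → moment R × 3.485 clockwise.
Balancing moments: R × 3.485 = 710.7, giving R = 204 N.

R_A ≈ 204 N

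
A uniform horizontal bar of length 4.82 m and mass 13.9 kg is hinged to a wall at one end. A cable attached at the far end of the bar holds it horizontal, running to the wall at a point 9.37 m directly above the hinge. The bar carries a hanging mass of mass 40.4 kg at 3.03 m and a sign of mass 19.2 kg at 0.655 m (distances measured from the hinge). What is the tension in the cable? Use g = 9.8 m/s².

Taking torques about the hinge:
Beam weight: 13.9 × 9.8 = 136.2 N down at 2.41 m → arm 2.41 m, τ = 136.2 × 2.41 = 328.2 N·m clockwise.
Hanging mass: 40.4 × 9.8 = 395.9 N down at 3.03 m → arm 3.03 m, τ = 395.9 × 3.03 = 1200 N·m clockwise.
Sign: 19.2 × 9.8 = 188.2 N down at 0.655 m → arm 0.655 m, τ = 188.2 × 0.655 = 123.3 N·m clockwise.
Total clockwise load moment = 1652 N·m.
The cable tension T acts at 4.82 m; only its component perpendicular to the bar, T sinθ, produces torque. sinθ = h/√(h²+d²) = 9.37/√(9.37²+4.82²) = 0.8892.
Στ = 0 ⇒ T × 4.82 × 0.8892 = 1652 ⇒ T = 1652 / 4.286 = 385 N.

T ≈ 385 N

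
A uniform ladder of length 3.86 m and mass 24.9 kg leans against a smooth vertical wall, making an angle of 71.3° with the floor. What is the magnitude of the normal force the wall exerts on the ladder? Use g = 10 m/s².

N_wall ≈ 42.1 N

Sum moments about the foot of the ladder (the floor normal and friction both act there and drop out).
Ladder weight 24.9×10 = 249 N acts at 1.93 m along the ladder; its horizontal arm is 1.93·cos71.3° = 0.6188 m → τ = 154.1 N·m clockwise.
Wall normal N acts horizontally at the top; its moment arm is the height L sinθ = 3.86·sin71.3° = 3.656 m, counterclockwise.
Στ = 0 ⇒ N × 3.656 = 154.1 ⇒ N = 42.1 N.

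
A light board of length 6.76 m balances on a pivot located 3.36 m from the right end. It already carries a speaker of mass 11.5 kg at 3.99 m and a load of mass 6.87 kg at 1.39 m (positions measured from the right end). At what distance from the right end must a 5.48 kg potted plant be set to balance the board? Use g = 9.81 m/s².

x ≈ 4.51 m from the right end

Take moments about the pivot (at 3.36 m from the right end).
Speaker: 11.5 × 9.81 = 112.8 N down at 3.99 m → arm 0.63 m, τ = 112.8 × 0.63 = 71.06 N·m counterclockwise.
Load: 6.87 × 9.81 = 67.39 N down at 1.39 m → arm 1.97 m, τ = 67.39 × 1.97 = 132.8 N·m clockwise.
Net moment of existing loads = 61.74 N·m clockwise.
The potted plant weighs 5.48 × 9.81 = 53.76 N and must supply an equal counterclockwise moment, so its lever arm about the pivot is 61.74 / 53.76 = 1.15 m.
That puts it at 3.36 + 1.15 = 4.51 m from the right end.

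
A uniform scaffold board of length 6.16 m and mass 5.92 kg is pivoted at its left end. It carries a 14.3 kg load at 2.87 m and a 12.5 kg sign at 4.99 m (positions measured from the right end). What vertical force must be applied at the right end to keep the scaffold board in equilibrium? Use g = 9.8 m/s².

Sum moments about the left end (the unknown pivot reaction has zero arm there).
Beam weight: 5.92 × 9.8 = 58.02 N down at 3.08 m → arm 3.08 m, τ = 58.02 × 3.08 = 178.7 N·m clockwise.
Load: 14.3 × 9.8 = 140.1 N down at 2.87 m → arm 3.29 m, τ = 140.1 × 3.29 = 460.9 N·m clockwise.
Sign: 12.5 × 9.8 = 122.5 N down at 4.99 m → arm 1.17 m, τ = 122.5 × 1.17 = 143.3 N·m clockwise.
Net moment of the loads = 782.9 N·m clockwise.
The upward force F acts at the right end, arm 6.16 m, giving F × 6.16 counterclockwise.
For rotational equilibrium, F × 6.16 = 782.9, so F = 782.9 / 6.16 = 127 N.

F ≈ 127 N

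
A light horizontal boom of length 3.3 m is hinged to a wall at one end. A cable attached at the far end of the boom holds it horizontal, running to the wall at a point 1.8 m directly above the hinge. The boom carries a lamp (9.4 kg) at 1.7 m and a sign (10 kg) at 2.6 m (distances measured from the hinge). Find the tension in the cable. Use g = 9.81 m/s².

Take moments about the hinge.
Lamp: 9.4 × 9.81 = 92.21 N down at 1.7 m → arm 1.7 m, τ = 92.21 × 1.7 = 156.8 N·m clockwise.
Sign: 10 × 9.81 = 98.1 N down at 2.6 m → arm 2.6 m, τ = 98.1 × 2.6 = 255.1 N·m clockwise.
Total clockwise load moment = 411.9 N·m.
The cable tension T acts at 3.3 m; only its component perpendicular to the boom, T sinθ, produces torque. sinθ = h/√(h²+d²) = 1.8/√(1.8²+3.3²) = 0.4789.
For rotational equilibrium, T × 3.3 × 0.4789 = 411.9, so T = 411.9 / 1.58 = 261 N.

T ≈ 261 N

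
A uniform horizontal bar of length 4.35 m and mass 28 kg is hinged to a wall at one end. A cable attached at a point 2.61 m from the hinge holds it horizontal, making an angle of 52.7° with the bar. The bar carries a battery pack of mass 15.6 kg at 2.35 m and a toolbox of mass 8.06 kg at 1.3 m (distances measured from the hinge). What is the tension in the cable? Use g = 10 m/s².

Sum moments about the hinge (the unknown hinge reaction has zero arm there).
Beam weight: 28 × 10 = 280 N down at 2.175 m → arm 2.175 m, τ = 280 × 2.175 = 609 N·m clockwise.
Battery pack: 15.6 × 10 = 156 N down at 2.35 m → arm 2.35 m, τ = 156 × 2.35 = 366.6 N·m clockwise.
Toolbox: 8.06 × 10 = 80.6 N down at 1.3 m → arm 1.3 m, τ = 80.6 × 1.3 = 104.8 N·m clockwise.
Total clockwise load moment = 1080 N·m.
The cable tension T acts at 2.61 m; only its component perpendicular to the bar, T sinθ, produces torque. sin 52.7° = 0.7955.
For rotational equilibrium, T × 2.61 × 0.7955 = 1080, so T = 1080 / 2.076 = 520 N.

T ≈ 520 N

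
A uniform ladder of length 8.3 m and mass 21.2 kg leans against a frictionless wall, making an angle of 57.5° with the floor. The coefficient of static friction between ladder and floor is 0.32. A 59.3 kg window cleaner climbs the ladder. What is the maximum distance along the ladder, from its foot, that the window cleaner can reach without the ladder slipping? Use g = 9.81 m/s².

d ≈ 4.18 m

Take moments about the foot of the ladder.
Ladder weight 21.2×9.81 = 208 N acts at 4.15 m along the ladder; its horizontal arm is 4.15·cos57.5° = 2.23 m → τ = 463.8 N·m clockwise.
Window cleaner weight 59.3×9.81 = 581.7 N at distance d → arm d·cos57.5° → τ = 581.7·d·0.5373 clockwise.
Wall normal N at the top has arm L sinθ = 7 m counterclockwise, so Στ = 0 gives N·7 = 463.8 + 312.5·d.
ΣFy = 0 ⇒ N_floor = 789.7 N, so the maximum friction is μ_s·N_floor = 0.32×789.7 = 252.7 N. ΣFx = 0 ⇒ N_wall = f, so at the slipping point N = 252.7 N.
Substituting: 252.7×7 = 463.8 + 312.5·d ⇒ d = (1769 − 463.8) / 312.5 = 4.18 m.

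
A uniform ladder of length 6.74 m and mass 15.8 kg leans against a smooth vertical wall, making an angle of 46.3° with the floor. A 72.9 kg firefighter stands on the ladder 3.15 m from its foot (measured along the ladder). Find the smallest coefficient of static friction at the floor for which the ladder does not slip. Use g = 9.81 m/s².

Take moments about the foot of the ladder.
Ladder weight 15.8×9.81 = 155 N acts at 3.37 m along the ladder; its horizontal arm is 3.37·cos46.3° = 2.328 m → τ = 360.8 N·m clockwise.
Firefighter: 72.9×9.81 = 715.1 N at 3.15 m → arm 2.176 m → τ = 1556 N·m clockwise.
Wall normal N acts horizontally at the top; its moment arm is the height L sinθ = 6.74·sin46.3° = 4.873 m, counterclockwise.
Στ = 0 ⇒ N × 4.873 = 1917 ⇒ N = 393.4 N.
ΣFx = 0 ⇒ f = N_wall = 393.4 N. ΣFy = 0 ⇒ N_floor = 870.1 N.
μ_min = f / N_floor = 393.4 / 870.1 = 0.452.

μ_min ≈ 0.452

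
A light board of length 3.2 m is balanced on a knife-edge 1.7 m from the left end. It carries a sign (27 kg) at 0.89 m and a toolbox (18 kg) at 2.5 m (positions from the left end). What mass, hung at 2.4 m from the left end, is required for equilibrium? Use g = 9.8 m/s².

m ≈ 10.7 kg

Take moments about the knife-edge (at 1.7 m from the left end).
Sign: 27 × 9.8 = 264.6 N down at 0.89 m → arm 0.81 m, τ = 264.6 × 0.81 = 214.3 N·m counterclockwise.
Toolbox: 18 × 9.8 = 176.4 N down at 2.5 m → arm 0.8 m, τ = 176.4 × 0.8 = 141.1 N·m clockwise.
Net moment of known loads = 73.2 N·m counterclockwise.
An unknown mass m at 2.4 m has arm 0.7 m; its moment is m·g·0.7 clockwise.
For rotational equilibrium, m × 9.8 × 0.7 = 73.2, so m = 73.2 / (9.8 × 0.7) = 10.7 kg.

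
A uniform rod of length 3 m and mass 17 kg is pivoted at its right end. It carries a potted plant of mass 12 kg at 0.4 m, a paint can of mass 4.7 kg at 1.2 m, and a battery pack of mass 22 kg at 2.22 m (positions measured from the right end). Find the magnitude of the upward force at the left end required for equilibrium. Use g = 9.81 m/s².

F ≈ 277 N

Sum moments about the right end (the unknown pivot reaction has zero arm there).
Beam weight: 17 × 9.81 = 166.8 N down at 1.5 m → arm 1.5 m, τ = 166.8 × 1.5 = 250.2 N·m counterclockwise.
Potted plant: 12 × 9.81 = 117.7 N down at 0.4 m → arm 0.4 m, τ = 117.7 × 0.4 = 47.08 N·m counterclockwise.
Paint can: 4.7 × 9.81 = 46.11 N down at 1.2 m → arm 1.2 m, τ = 46.11 × 1.2 = 55.33 N·m counterclockwise.
Battery pack: 22 × 9.81 = 215.8 N down at 2.22 m → arm 2.22 m, τ = 215.8 × 2.22 = 479.1 N·m counterclockwise.
Net moment of the loads = 831.7 N·m counterclockwise.
The upward force F acts at the left end, arm 3 m, giving F × 3 clockwise.
Setting net torque to zero: F × 3 = 831.7 → F = 831.7 / 3 = 277 N.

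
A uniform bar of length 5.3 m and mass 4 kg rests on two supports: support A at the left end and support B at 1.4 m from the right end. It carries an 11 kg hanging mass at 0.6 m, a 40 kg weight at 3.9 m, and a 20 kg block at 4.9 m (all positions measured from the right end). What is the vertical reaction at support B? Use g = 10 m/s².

Sum moments about support A (its reaction then has zero moment arm).
Beam weight: 4 × 10 = 40 N down at 2.65 m → arm 2.65 m, τ = 40 × 2.65 = 106 N·m clockwise.
Hanging mass: 11 × 10 = 110 N down at 0.6 m → arm 4.7 m, τ = 110 × 4.7 = 517 N·m clockwise.
Weight: 40 × 10 = 400 N down at 3.9 m → arm 1.4 m, τ = 400 × 1.4 = 560 N·m clockwise.
Block: 20 × 10 = 200 N down at 4.9 m → arm 0.4 m, τ = 200 × 0.4 = 80 N·m clockwise.
Net load moment about support A = 1263 N·m clockwise.
Reaction R at support B is upward at 1.4 m, arm 3.9 m → moment R × 3.9 counterclockwise.
Στ = 0 ⇒ R × 3.9 = 1263 ⇒ R = 324 N.

R_B ≈ 324 N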